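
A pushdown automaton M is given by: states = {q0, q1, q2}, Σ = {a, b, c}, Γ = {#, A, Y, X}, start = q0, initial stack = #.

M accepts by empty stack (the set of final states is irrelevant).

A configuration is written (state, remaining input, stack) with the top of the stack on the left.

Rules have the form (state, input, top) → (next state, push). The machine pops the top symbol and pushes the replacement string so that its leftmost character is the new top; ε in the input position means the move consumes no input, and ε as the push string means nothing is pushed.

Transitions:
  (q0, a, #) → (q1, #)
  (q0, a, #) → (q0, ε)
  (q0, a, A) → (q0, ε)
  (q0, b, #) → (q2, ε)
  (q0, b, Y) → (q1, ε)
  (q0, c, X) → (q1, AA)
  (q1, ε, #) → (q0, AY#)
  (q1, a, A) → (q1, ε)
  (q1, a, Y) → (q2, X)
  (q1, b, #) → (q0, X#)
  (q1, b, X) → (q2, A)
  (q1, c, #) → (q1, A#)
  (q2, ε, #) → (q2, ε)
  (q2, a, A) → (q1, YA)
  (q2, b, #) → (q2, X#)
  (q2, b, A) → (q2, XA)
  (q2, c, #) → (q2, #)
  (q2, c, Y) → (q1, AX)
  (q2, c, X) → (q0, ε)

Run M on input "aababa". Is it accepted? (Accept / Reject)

No computation consumes all input and empties the stack.

Reject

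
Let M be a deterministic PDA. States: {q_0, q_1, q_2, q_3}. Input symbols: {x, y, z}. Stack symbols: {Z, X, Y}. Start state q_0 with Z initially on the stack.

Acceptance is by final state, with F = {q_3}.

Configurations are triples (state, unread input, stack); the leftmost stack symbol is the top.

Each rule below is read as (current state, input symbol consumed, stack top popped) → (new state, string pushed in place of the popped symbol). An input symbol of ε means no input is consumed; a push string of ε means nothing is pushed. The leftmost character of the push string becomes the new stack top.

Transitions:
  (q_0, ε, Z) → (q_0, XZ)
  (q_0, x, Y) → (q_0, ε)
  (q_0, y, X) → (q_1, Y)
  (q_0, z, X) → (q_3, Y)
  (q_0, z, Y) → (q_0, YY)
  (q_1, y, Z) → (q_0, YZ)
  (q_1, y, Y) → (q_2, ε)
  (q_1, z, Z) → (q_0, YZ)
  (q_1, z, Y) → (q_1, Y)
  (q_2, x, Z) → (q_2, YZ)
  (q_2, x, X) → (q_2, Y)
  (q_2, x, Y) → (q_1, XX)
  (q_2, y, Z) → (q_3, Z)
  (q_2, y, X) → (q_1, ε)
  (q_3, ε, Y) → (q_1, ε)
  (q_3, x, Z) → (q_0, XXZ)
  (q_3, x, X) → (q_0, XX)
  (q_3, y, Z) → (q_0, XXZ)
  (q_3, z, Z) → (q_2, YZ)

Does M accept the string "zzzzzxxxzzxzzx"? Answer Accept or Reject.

Reject

(q_0, zzzzzxxxzzxzzx, Z) ⊢ (q_0, zzzzzxxxzzxzzx, XZ) ⊢ (q_3, zzzzxxxzzxzzx, YZ) ⊢ (q_1, zzzzxxxzzxzzx, Z) ⊢ (q_0, zzzxxxzzxzzx, YZ) ⊢ (q_0, zzxxxzzxzzx, YYZ) ⊢ (q_0, zxxxzzxzzx, YYYZ) ⊢ (q_0, xxxzzxzzx, YYYYZ) ⊢ (q_0, xxzzxzzx, YYYZ) ⊢ (q_0, xzzxzzx, YYZ) ⊢ (q_0, zzxzzx, YZ) ⊢ (q_0, zxzzx, YYZ) ⊢ (q_0, xzzx, YYYZ) ⊢ (q_0, zzx, YYZ) ⊢ (q_0, zx, YYYZ) ⊢ (q_0, x, YYYYZ) ⊢ (q_0, ε, YYYZ)
All input consumed; state q_0 ∉ F and no further ε-move applies.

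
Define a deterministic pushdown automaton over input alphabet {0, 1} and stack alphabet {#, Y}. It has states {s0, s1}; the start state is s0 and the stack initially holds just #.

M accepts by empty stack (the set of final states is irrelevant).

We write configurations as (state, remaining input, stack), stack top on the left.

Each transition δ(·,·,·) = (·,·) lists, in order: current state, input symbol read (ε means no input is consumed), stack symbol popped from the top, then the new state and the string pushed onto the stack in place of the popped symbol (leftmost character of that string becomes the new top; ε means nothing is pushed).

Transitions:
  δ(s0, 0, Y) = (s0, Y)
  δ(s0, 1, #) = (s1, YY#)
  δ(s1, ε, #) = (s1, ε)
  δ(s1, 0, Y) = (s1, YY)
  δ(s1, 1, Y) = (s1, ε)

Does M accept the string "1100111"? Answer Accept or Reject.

(s0, 1100111, #)
  read 1, top #: go to s1, push YY# → (s1, 100111, YY#)
  read 1, top Y: go to s1, push ε → (s1, 00111, Y#)
  read 0, top Y: go to s1, push YY → (s1, 0111, YY#)
  read 0, top Y: go to s1, push YY → (s1, 111, YYY#)
  read 1, top Y: go to s1, push ε → (s1, 11, YY#)
  read 1, top Y: go to s1, push ε → (s1, 1, Y#)
  read 1, top Y: go to s1, push ε → (s1, ε, #)
  ε-move, top #: go to s1, push ε → (s1, ε, ε)
All input consumed and the stack is empty.

Accept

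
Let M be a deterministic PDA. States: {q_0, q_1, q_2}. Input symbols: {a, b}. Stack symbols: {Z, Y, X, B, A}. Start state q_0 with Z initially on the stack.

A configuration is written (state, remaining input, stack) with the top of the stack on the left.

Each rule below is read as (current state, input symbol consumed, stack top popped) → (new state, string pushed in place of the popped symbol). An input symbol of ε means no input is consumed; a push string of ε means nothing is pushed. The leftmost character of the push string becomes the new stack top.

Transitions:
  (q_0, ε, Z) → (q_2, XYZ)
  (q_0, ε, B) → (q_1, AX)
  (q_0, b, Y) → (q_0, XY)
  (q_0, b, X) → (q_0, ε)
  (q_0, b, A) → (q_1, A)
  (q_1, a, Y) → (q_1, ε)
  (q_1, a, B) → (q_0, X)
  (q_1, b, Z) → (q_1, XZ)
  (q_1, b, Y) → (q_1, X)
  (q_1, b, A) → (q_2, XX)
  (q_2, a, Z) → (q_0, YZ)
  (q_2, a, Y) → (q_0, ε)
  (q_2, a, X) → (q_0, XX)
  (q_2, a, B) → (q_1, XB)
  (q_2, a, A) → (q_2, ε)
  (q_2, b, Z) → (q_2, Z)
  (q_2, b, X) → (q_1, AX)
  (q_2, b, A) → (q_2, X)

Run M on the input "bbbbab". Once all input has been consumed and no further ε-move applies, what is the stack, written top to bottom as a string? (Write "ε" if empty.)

XXXXXYZ

(q_0, bbbbab, Z) ⊢ (q_2, bbbbab, XYZ) ⊢ (q_1, bbbab, AXYZ) ⊢ (q_2, bbab, XXXYZ) ⊢ (q_1, bab, AXXXYZ) ⊢ (q_2, ab, XXXXXYZ) ⊢ (q_0, b, XXXXXXYZ) ⊢ (q_0, ε, XXXXXYZ)
All input consumed in state q_0 with stack XXXXXYZ.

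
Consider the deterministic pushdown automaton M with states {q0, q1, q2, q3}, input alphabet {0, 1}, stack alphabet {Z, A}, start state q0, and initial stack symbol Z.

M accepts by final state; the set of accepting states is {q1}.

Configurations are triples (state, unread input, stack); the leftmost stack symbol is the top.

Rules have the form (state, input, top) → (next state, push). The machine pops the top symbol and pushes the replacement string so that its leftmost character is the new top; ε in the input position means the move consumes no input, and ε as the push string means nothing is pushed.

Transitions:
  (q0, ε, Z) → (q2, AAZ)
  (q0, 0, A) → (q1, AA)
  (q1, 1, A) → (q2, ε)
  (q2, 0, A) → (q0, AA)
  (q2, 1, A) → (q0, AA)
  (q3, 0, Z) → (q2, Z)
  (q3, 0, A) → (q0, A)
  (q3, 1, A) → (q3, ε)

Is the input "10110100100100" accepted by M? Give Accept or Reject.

(q0, 10110100100100, Z)
  ε-move, top Z: go to q2, push AAZ → (q2, 10110100100100, AAZ)
  read 1, top A: go to q0, push AA → (q0, 0110100100100, AAAZ)
  read 0, top A: go to q1, push AA → (q1, 110100100100, AAAAZ)
  read 1, top A: go to q2, push ε → (q2, 10100100100, AAAZ)
  read 1, top A: go to q0, push AA → (q0, 0100100100, AAAAZ)
  read 0, top A: go to q1, push AA → (q1, 100100100, AAAAAZ)
  read 1, top A: go to q2, push ε → (q2, 00100100, AAAAZ)
  read 0, top A: go to q0, push AA → (q0, 0100100, AAAAAZ)
  read 0, top A: go to q1, push AA → (q1, 100100, AAAAAAZ)
  read 1, top A: go to q2, push ε → (q2, 00100, AAAAAZ)
  read 0, top A: go to q0, push AA → (q0, 0100, AAAAAAZ)
  read 0, top A: go to q1, push AA → (q1, 100, AAAAAAAZ)
  read 1, top A: go to q2, push ε → (q2, 00, AAAAAAZ)
  read 0, top A: go to q0, push AA → (q0, 0, AAAAAAAZ)
  read 0, top A: go to q1, push AA → (q1, ε, AAAAAAAAZ)
All input consumed; state q1 ∈ F.

Accept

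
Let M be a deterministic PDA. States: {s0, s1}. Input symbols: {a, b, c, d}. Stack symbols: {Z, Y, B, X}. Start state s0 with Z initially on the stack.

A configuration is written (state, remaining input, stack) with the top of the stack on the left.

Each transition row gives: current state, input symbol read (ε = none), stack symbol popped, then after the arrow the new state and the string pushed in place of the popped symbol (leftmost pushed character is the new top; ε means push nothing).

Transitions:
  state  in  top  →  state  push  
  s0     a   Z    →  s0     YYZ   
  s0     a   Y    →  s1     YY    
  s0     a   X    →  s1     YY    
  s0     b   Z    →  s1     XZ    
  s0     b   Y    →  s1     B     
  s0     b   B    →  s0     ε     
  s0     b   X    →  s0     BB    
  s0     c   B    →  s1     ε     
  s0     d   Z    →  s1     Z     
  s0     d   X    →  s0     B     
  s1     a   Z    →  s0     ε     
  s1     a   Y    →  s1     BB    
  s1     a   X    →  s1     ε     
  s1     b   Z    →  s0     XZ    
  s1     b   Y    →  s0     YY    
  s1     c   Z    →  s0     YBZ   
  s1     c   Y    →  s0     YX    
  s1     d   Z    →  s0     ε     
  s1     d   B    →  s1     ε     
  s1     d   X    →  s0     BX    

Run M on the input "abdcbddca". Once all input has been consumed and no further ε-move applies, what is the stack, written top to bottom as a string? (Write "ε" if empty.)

Z

(s0, abdcbddca, Z)
  read a, top Z: go to s0, push YYZ → (s0, bdcbddca, YYZ)
  read b, top Y: go to s1, push B → (s1, dcbddca, BYZ)
  read d, top B: go to s1, push ε → (s1, cbddca, YZ)
  read c, top Y: go to s0, push YX → (s0, bddca, YXZ)
  read b, top Y: go to s1, push B → (s1, ddca, BXZ)
  read d, top B: go to s1, push ε → (s1, dca, XZ)
  read d, top X: go to s0, push BX → (s0, ca, BXZ)
  read c, top B: go to s1, push ε → (s1, a, XZ)
  read a, top X: go to s1, push ε → (s1, ε, Z)
All input consumed in state s1 with stack Z.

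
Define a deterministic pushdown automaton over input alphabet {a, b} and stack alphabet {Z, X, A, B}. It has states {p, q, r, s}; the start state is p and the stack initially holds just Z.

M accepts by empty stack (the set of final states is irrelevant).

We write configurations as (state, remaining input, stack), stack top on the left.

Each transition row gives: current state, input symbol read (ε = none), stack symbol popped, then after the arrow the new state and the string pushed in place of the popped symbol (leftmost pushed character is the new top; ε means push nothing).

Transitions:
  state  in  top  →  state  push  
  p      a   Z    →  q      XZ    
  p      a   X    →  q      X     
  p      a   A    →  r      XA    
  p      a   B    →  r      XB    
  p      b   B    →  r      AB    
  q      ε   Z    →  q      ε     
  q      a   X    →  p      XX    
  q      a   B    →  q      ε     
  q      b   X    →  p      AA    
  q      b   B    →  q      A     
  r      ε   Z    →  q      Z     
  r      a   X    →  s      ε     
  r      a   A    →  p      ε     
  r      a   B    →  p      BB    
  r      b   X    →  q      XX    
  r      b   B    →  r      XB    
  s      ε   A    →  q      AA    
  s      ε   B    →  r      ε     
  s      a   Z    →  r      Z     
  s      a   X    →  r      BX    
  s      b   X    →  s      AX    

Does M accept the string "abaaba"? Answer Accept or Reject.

Reject

(p, abaaba, Z) ⊢ (q, baaba, XZ) ⊢ (p, aaba, AAZ) ⊢ (r, aba, XAAZ) ⊢ (s, ba, AAZ) ⊢ (q, ba, AAAZ)
No transition applies at (q, ba, AAAZ); input not fully consumed.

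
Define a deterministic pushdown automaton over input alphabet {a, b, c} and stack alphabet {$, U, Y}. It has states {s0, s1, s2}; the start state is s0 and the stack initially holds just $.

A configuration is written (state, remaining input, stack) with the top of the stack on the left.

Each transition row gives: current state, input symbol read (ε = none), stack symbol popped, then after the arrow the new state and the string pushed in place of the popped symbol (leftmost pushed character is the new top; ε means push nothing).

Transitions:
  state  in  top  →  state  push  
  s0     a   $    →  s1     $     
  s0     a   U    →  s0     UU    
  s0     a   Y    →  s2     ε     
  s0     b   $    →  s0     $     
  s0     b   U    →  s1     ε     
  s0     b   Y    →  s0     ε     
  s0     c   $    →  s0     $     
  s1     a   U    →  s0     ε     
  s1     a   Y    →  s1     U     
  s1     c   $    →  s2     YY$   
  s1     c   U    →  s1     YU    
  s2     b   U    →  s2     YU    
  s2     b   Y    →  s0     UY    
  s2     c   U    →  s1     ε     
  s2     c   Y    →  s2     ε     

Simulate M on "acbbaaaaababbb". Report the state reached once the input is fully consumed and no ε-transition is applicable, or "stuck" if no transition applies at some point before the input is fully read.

(s0, acbbaaaaababbb, $)
  read a, top $: go to s1, push $ → (s1, cbbaaaaababbb, $)
  read c, top $: go to s2, push YY$ → (s2, bbaaaaababbb, YY$)
  read b, top Y: go to s0, push UY → (s0, baaaaababbb, UYY$)
  read b, top U: go to s1, push ε → (s1, aaaaababbb, YY$)
  read a, top Y: go to s1, push U → (s1, aaaababbb, UY$)
  read a, top U: go to s0, push ε → (s0, aaababbb, Y$)
  read a, top Y: go to s2, push ε → (s2, aababbb, $)
No transition for (s2, a, top $); M blocks with input aababbb remaining.

stuck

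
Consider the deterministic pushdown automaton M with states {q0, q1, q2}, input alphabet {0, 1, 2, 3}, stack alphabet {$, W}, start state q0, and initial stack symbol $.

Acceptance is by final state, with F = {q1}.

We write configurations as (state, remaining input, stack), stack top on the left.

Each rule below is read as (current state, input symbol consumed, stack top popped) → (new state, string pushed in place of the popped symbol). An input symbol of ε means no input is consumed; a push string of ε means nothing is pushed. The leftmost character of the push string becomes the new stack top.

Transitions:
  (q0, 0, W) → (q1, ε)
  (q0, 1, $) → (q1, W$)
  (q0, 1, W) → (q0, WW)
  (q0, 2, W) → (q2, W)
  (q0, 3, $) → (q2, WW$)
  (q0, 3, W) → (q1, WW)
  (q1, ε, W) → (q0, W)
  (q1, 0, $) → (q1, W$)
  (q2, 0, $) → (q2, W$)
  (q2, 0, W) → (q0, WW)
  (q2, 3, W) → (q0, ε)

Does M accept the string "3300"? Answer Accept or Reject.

(q0, 3300, $) ⊢ (q2, 300, WW$) ⊢ (q0, 00, W$) ⊢ (q1, 0, $) ⊢ (q1, ε, W$)
All input consumed; state q1 ∈ F.

Accept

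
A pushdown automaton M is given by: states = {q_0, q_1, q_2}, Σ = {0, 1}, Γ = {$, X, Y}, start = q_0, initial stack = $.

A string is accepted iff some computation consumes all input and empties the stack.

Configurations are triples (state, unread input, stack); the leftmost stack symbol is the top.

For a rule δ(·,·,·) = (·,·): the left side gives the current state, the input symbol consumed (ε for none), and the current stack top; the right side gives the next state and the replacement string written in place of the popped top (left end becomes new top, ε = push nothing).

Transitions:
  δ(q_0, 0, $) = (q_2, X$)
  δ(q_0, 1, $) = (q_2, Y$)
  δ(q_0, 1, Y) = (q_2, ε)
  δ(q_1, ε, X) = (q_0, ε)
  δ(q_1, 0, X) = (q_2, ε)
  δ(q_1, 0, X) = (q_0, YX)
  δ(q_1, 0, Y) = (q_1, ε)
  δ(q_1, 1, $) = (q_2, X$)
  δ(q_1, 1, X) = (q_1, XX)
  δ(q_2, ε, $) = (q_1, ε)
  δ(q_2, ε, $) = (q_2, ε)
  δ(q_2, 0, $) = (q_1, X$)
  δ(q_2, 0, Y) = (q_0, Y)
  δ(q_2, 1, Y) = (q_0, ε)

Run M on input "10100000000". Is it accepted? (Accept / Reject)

One accepting computation: (q_0, 10100000000, $) ⊢ (q_2, 0100000000, Y$) ⊢ (q_0, 100000000, Y$) ⊢ (q_2, 00000000, $) ⊢ (q_1, 0000000, X$) ⊢ (q_2, 000000, $) ⊢ (q_1, 00000, X$) ⊢ (q_2, 0000, $) ⊢ (q_1, 000, X$) ⊢ (q_2, 00, $) ⊢ (q_1, 0, X$) ⊢ (q_2, ε, $) ⊢ (q_1, ε, ε)
All input consumed and the stack is empty.

Accept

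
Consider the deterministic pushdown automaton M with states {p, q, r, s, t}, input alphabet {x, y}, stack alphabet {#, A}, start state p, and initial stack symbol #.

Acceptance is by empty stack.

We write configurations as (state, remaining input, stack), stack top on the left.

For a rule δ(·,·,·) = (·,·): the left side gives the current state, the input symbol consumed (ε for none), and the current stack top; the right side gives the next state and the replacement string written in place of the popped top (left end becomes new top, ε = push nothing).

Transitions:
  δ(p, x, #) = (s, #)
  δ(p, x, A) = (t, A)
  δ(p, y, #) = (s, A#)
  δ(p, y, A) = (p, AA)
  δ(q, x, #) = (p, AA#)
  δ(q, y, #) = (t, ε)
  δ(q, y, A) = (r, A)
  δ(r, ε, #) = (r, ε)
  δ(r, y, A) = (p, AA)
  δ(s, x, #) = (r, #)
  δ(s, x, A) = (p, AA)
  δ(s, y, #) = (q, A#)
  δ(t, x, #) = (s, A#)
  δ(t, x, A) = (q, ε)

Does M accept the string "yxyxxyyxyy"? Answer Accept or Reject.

Reject

(p, yxyxxyyxyy, #)
  read y, top #: go to s, push A# → (s, xyxxyyxyy, A#)
  read x, top A: go to p, push AA → (p, yxxyyxyy, AA#)
  read y, top A: go to p, push AA → (p, xxyyxyy, AAA#)
  read x, top A: go to t, push A → (t, xyyxyy, AAA#)
  read x, top A: go to q, push ε → (q, yyxyy, AA#)
  read y, top A: go to r, push A → (r, yxyy, AA#)
  read y, top A: go to p, push AA → (p, xyy, AAA#)
  read x, top A: go to t, push A → (t, yy, AAA#)
No transition applies at (t, yy, AAA#); input not fully consumed.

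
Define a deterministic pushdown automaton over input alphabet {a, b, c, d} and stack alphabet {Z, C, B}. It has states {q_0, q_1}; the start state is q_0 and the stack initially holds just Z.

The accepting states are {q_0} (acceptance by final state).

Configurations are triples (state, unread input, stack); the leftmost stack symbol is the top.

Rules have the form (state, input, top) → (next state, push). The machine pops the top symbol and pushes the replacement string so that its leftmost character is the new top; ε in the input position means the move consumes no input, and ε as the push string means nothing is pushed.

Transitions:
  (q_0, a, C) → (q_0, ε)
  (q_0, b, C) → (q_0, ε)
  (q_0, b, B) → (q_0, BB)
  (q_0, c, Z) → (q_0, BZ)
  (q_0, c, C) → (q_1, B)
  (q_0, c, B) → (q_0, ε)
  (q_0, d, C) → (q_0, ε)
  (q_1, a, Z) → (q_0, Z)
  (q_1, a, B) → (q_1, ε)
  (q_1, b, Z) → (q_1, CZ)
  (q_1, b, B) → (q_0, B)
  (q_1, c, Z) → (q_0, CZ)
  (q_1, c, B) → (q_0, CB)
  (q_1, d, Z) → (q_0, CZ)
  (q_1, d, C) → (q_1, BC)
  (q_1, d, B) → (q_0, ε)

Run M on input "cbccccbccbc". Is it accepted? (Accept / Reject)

Reject

(q_0, cbccccbccbc, Z)
  read c, top Z: go to q_0, push BZ → (q_0, bccccbccbc, BZ)
  read b, top B: go to q_0, push BB → (q_0, ccccbccbc, BBZ)
  read c, top B: go to q_0, push ε → (q_0, cccbccbc, BZ)
  read c, top B: go to q_0, push ε → (q_0, ccbccbc, Z)
  read c, top Z: go to q_0, push BZ → (q_0, cbccbc, BZ)
  read c, top B: go to q_0, push ε → (q_0, bccbc, Z)
No transition applies at (q_0, bccbc, Z); input not fully consumed.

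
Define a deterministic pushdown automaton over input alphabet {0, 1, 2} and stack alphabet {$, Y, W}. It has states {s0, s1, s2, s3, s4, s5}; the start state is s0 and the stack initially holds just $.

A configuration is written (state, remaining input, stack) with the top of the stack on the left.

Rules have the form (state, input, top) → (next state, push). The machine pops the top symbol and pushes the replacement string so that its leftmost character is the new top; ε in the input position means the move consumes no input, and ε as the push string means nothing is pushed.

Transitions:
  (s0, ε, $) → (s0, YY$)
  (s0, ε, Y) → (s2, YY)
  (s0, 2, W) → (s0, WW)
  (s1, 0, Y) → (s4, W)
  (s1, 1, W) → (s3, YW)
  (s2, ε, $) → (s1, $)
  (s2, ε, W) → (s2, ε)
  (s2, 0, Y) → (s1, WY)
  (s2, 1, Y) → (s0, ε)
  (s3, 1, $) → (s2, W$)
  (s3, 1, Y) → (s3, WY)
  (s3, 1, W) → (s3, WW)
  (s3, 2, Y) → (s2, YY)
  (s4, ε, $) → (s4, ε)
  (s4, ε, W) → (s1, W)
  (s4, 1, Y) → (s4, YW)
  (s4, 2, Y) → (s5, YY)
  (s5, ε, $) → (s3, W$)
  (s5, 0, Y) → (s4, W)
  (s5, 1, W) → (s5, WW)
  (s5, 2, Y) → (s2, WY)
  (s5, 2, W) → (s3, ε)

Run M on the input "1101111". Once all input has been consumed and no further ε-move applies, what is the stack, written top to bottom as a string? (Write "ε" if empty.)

WWWYWYYY$

(s0, 1101111, $)
  ε-move, top $: go to s0, push YY$ → (s0, 1101111, YY$)
  ε-move, top Y: go to s2, push YY → (s2, 1101111, YYY$)
  read 1, top Y: go to s0, push ε → (s0, 101111, YY$)
  ε-move, top Y: go to s2, push YY → (s2, 101111, YYY$)
  read 1, top Y: go to s0, push ε → (s0, 01111, YY$)
  ε-move, top Y: go to s2, push YY → (s2, 01111, YYY$)
  read 0, top Y: go to s1, push WY → (s1, 1111, WYYY$)
  read 1, top W: go to s3, push YW → (s3, 111, YWYYY$)
  read 1, top Y: go to s3, push WY → (s3, 11, WYWYYY$)
  read 1, top W: go to s3, push WW → (s3, 1, WWYWYYY$)
  read 1, top W: go to s3, push WW → (s3, ε, WWWYWYYY$)
All input consumed in state s3 with stack WWWYWYYY$.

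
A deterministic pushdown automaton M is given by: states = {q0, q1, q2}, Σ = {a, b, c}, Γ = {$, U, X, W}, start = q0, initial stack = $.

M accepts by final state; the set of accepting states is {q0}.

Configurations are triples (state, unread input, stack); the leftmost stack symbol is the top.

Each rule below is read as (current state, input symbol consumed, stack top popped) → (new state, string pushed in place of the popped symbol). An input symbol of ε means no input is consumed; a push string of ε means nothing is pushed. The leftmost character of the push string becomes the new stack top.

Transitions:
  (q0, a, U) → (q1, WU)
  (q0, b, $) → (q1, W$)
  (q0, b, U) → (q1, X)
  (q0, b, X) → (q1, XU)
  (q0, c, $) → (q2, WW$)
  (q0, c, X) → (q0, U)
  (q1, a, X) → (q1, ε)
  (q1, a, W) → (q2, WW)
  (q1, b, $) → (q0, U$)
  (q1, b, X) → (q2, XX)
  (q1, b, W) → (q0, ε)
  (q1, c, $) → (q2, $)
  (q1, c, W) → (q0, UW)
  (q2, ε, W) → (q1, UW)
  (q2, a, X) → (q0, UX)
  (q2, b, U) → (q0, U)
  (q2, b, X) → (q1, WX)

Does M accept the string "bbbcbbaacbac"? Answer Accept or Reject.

Accept

(q0, bbbcbbaacbac, $)
  read b, top $: go to q1, push W$ → (q1, bbcbbaacbac, W$)
  read b, top W: go to q0, push ε → (q0, bcbbaacbac, $)
  read b, top $: go to q1, push W$ → (q1, cbbaacbac, W$)
  read c, top W: go to q0, push UW → (q0, bbaacbac, UW$)
  read b, top U: go to q1, push X → (q1, baacbac, XW$)
  read b, top X: go to q2, push XX → (q2, aacbac, XXW$)
  read a, top X: go to q0, push UX → (q0, acbac, UXXW$)
  read a, top U: go to q1, push WU → (q1, cbac, WUXXW$)
  read c, top W: go to q0, push UW → (q0, bac, UWUXXW$)
  read b, top U: go to q1, push X → (q1, ac, XWUXXW$)
  read a, top X: go to q1, push ε → (q1, c, WUXXW$)
  read c, top W: go to q0, push UW → (q0, ε, UWUXXW$)
All input consumed; state q0 ∈ F.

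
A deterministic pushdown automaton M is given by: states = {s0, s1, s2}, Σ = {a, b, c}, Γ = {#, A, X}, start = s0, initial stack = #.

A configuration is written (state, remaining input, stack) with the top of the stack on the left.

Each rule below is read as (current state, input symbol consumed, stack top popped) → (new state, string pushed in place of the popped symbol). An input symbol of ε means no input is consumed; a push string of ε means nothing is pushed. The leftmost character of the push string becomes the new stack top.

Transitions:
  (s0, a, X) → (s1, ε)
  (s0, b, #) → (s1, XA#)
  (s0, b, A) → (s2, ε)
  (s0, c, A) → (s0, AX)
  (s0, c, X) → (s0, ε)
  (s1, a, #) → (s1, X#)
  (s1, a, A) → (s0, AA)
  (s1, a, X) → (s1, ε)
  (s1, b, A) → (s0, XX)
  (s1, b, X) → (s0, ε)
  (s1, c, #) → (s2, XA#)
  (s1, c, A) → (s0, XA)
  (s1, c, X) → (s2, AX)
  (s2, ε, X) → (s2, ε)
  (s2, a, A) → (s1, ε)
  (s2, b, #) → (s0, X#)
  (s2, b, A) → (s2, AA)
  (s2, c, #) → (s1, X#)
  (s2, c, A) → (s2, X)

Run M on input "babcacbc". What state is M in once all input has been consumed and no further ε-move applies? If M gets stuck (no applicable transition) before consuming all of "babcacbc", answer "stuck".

s2

(s0, babcacbc, #)
  read b, top #: go to s1, push XA# → (s1, abcacbc, XA#)
  read a, top X: go to s1, push ε → (s1, bcacbc, A#)
  read b, top A: go to s0, push XX → (s0, cacbc, XX#)
  read c, top X: go to s0, push ε → (s0, acbc, X#)
  read a, top X: go to s1, push ε → (s1, cbc, #)
  read c, top #: go to s2, push XA# → (s2, bc, XA#)
  ε-move, top X: go to s2, push ε → (s2, bc, A#)
  read b, top A: go to s2, push AA → (s2, c, AA#)
  read c, top A: go to s2, push X → (s2, ε, XA#)
  ε-move, top X: go to s2, push ε → (s2, ε, A#)
All input consumed; M is in state s2.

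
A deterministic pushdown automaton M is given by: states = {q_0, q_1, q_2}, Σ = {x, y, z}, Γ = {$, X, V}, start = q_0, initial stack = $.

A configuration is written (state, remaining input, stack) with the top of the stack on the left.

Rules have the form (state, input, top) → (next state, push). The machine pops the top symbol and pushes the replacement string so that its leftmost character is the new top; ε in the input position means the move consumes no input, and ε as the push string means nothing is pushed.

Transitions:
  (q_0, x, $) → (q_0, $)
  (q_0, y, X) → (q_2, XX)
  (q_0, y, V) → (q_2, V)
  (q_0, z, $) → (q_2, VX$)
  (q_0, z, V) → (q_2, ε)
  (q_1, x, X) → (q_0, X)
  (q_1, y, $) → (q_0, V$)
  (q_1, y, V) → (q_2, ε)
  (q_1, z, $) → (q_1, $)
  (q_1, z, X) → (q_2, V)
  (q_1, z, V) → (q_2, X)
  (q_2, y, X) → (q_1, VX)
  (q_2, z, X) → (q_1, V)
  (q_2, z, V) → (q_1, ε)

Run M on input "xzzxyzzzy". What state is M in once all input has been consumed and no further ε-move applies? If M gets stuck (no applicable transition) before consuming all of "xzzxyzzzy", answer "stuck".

(q_0, xzzxyzzzy, $)
  read x, top $: go to q_0, push $ → (q_0, zzxyzzzy, $)
  read z, top $: go to q_2, push VX$ → (q_2, zxyzzzy, VX$)
  read z, top V: go to q_1, push ε → (q_1, xyzzzy, X$)
  read x, top X: go to q_0, push X → (q_0, yzzzy, X$)
  read y, top X: go to q_2, push XX → (q_2, zzzy, XX$)
  read z, top X: go to q_1, push V → (q_1, zzy, VX$)
  read z, top V: go to q_2, push X → (q_2, zy, XX$)
  read z, top X: go to q_1, push V → (q_1, y, VX$)
  read y, top V: go to q_2, push ε → (q_2, ε, X$)
All input consumed; M is in state q_2.

q_2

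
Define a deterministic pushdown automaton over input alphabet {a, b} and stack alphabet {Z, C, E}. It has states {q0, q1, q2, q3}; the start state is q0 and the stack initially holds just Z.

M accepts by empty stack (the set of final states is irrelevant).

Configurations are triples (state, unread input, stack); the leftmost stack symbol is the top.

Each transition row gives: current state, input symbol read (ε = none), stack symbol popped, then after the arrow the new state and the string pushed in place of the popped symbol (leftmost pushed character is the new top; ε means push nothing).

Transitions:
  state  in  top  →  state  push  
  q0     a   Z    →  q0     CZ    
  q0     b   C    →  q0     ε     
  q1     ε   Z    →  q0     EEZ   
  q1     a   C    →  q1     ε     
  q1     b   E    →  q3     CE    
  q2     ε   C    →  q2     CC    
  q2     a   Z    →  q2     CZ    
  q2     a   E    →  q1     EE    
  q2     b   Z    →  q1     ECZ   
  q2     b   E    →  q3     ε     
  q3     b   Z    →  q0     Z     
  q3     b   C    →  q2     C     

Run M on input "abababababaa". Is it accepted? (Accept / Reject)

Reject

(q0, abababababaa, Z) ⊢ (q0, bababababaa, CZ) ⊢ (q0, ababababaa, Z) ⊢ (q0, babababaa, CZ) ⊢ (q0, abababaa, Z) ⊢ (q0, bababaa, CZ) ⊢ (q0, ababaa, Z) ⊢ (q0, babaa, CZ) ⊢ (q0, abaa, Z) ⊢ (q0, baa, CZ) ⊢ (q0, aa, Z) ⊢ (q0, a, CZ)
No transition applies at (q0, a, CZ); input not fully consumed.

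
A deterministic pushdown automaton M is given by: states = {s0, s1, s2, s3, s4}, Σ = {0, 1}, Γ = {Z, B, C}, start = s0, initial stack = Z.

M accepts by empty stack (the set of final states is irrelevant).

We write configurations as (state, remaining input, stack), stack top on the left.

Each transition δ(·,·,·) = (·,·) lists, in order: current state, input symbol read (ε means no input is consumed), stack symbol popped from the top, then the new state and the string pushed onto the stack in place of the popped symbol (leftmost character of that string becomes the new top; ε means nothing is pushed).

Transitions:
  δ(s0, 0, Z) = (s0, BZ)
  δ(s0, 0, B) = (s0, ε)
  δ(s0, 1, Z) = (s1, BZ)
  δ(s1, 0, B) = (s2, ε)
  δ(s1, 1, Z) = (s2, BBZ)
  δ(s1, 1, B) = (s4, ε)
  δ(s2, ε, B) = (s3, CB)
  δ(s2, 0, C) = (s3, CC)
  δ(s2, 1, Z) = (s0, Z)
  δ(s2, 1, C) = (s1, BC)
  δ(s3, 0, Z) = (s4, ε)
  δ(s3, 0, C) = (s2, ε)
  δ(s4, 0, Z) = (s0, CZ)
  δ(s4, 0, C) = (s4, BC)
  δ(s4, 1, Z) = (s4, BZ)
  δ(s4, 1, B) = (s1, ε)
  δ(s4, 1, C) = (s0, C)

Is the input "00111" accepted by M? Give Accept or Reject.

(s0, 00111, Z)
  read 0, top Z: go to s0, push BZ → (s0, 0111, BZ)
  read 0, top B: go to s0, push ε → (s0, 111, Z)
  read 1, top Z: go to s1, push BZ → (s1, 11, BZ)
  read 1, top B: go to s4, push ε → (s4, 1, Z)
  read 1, top Z: go to s4, push BZ → (s4, ε, BZ)
All input consumed; stack is BZ, not empty, and no further ε-move applies.

Reject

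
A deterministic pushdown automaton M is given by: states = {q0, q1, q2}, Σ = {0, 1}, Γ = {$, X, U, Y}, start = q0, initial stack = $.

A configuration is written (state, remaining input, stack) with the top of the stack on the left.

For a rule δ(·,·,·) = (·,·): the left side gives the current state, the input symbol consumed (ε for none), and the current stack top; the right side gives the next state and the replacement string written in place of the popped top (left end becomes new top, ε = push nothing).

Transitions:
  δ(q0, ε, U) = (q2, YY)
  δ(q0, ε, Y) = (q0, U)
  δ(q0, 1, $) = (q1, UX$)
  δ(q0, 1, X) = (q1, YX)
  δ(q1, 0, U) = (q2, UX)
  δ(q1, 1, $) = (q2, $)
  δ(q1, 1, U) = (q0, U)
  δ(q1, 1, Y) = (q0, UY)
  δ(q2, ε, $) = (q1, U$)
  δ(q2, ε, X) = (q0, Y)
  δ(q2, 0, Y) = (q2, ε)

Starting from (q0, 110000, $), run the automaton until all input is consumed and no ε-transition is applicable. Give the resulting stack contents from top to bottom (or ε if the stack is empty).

U$

(q0, 110000, $) ⊢ (q1, 10000, UX$) ⊢ (q0, 0000, UX$) ⊢ (q2, 0000, YYX$) ⊢ (q2, 000, YX$) ⊢ (q2, 00, X$) ⊢ (q0, 00, Y$) ⊢ (q0, 00, U$) ⊢ (q2, 00, YY$) ⊢ (q2, 0, Y$) ⊢ (q2, ε, $) ⊢ (q1, ε, U$)
All input consumed in state q1 with stack U$.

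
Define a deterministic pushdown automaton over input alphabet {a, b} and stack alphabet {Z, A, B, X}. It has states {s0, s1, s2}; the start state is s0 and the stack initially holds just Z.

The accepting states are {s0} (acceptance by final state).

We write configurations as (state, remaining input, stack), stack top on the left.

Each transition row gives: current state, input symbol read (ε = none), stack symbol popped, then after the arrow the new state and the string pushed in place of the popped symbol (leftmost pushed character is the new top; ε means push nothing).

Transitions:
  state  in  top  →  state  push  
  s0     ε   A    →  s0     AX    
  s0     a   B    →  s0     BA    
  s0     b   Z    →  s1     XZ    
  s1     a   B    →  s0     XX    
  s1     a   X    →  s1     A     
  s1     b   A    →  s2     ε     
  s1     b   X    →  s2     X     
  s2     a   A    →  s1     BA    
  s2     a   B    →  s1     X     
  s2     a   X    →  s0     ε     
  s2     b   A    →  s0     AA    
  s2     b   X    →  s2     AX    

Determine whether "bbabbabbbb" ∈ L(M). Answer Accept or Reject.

Accept

(s0, bbabbabbbb, Z)
  read b, top Z: go to s1, push XZ → (s1, babbabbbb, XZ)
  read b, top X: go to s2, push X → (s2, abbabbbb, XZ)
  read a, top X: go to s0, push ε → (s0, bbabbbb, Z)
  read b, top Z: go to s1, push XZ → (s1, babbbb, XZ)
  read b, top X: go to s2, push X → (s2, abbbb, XZ)
  read a, top X: go to s0, push ε → (s0, bbbb, Z)
  read b, top Z: go to s1, push XZ → (s1, bbb, XZ)
  read b, top X: go to s2, push X → (s2, bb, XZ)
  read b, top X: go to s2, push AX → (s2, b, AXZ)
  read b, top A: go to s0, push AA → (s0, ε, AAXZ)
All input consumed; state s0 ∈ F.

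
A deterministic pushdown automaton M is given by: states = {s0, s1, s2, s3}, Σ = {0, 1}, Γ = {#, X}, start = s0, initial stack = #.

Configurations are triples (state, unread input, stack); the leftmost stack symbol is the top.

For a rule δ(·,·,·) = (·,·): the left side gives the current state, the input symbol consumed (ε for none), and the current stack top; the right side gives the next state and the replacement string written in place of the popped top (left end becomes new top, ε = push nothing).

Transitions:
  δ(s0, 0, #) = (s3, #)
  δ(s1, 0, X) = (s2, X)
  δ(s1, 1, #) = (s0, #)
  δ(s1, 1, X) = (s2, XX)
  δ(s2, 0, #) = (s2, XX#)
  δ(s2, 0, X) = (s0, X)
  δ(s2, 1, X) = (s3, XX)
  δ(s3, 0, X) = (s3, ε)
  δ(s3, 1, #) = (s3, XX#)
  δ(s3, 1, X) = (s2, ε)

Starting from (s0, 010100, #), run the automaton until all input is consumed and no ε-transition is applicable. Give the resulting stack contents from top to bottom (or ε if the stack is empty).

(s0, 010100, #)
  read 0, top #: go to s3, push # → (s3, 10100, #)
  read 1, top #: go to s3, push XX# → (s3, 0100, XX#)
  read 0, top X: go to s3, push ε → (s3, 100, X#)
  read 1, top X: go to s2, push ε → (s2, 00, #)
  read 0, top #: go to s2, push XX# → (s2, 0, XX#)
  read 0, top X: go to s0, push X → (s0, ε, XX#)
All input consumed in state s0 with stack XX#.

XX#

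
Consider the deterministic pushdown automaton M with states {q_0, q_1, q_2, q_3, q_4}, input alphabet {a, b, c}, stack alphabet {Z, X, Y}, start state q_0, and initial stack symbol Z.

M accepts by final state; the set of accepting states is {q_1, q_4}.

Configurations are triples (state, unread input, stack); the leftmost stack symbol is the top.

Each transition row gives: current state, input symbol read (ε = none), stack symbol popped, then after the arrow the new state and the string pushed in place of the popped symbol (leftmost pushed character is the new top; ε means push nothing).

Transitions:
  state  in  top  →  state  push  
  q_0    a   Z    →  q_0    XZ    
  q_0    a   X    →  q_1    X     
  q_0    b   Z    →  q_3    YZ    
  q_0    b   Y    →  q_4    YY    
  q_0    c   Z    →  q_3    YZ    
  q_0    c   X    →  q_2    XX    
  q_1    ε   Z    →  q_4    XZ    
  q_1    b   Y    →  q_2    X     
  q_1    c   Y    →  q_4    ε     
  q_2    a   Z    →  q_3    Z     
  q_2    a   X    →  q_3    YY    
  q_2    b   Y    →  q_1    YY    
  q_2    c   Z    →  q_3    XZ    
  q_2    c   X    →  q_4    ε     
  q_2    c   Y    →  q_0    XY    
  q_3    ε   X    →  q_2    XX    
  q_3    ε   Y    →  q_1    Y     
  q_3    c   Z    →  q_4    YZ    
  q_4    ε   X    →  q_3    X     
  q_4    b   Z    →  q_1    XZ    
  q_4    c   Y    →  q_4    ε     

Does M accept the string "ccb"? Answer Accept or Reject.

(q_0, ccb, Z)
  read c, top Z: go to q_3, push YZ → (q_3, cb, YZ)
  ε-move, top Y: go to q_1, push Y → (q_1, cb, YZ)
  read c, top Y: go to q_4, push ε → (q_4, b, Z)
  read b, top Z: go to q_1, push XZ → (q_1, ε, XZ)
All input consumed; state q_1 ∈ F.

Accept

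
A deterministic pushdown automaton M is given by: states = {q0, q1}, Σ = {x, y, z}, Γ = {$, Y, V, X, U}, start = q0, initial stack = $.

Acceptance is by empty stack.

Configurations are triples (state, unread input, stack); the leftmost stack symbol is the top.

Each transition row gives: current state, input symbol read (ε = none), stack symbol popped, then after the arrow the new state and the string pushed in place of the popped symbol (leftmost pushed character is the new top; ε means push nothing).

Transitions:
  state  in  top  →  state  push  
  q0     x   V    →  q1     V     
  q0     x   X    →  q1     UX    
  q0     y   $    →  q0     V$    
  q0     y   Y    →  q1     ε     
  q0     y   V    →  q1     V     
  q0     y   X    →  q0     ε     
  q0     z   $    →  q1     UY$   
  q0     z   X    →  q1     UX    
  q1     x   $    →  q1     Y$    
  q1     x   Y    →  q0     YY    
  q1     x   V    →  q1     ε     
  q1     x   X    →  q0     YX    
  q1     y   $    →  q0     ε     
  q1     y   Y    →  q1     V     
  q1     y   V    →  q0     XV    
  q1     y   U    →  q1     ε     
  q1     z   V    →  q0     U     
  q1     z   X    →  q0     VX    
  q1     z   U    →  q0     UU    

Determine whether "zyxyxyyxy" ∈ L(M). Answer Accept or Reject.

(q0, zyxyxyyxy, $) ⊢ (q1, yxyxyyxy, UY$) ⊢ (q1, xyxyyxy, Y$) ⊢ (q0, yxyyxy, YY$) ⊢ (q1, xyyxy, Y$) ⊢ (q0, yyxy, YY$) ⊢ (q1, yxy, Y$) ⊢ (q1, xy, V$) ⊢ (q1, y, $) ⊢ (q0, ε, ε)
All input consumed and the stack is empty.

Accept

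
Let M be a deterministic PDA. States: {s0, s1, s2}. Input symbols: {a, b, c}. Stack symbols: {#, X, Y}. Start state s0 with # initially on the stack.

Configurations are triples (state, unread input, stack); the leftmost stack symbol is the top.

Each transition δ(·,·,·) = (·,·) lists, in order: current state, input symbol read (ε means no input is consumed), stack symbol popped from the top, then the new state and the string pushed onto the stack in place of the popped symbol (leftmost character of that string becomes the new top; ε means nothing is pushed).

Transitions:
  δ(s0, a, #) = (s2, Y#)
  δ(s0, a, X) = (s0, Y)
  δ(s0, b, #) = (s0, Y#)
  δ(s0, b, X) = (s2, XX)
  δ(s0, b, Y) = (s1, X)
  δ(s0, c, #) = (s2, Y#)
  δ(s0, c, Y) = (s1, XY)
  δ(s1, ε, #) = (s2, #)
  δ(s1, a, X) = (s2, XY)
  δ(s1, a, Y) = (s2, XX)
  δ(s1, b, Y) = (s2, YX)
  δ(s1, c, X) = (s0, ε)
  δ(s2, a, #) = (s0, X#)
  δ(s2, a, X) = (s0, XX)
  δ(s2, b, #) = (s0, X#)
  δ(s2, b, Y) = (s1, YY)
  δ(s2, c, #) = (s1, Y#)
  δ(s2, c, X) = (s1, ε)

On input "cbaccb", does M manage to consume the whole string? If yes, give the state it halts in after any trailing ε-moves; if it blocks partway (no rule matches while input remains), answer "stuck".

s1

(s0, cbaccb, #)
  read c, top #: go to s2, push Y# → (s2, baccb, Y#)
  read b, top Y: go to s1, push YY → (s1, accb, YY#)
  read a, top Y: go to s2, push XX → (s2, ccb, XXY#)
  read c, top X: go to s1, push ε → (s1, cb, XY#)
  read c, top X: go to s0, push ε → (s0, b, Y#)
  read b, top Y: go to s1, push X → (s1, ε, X#)
All input consumed; M is in state s1.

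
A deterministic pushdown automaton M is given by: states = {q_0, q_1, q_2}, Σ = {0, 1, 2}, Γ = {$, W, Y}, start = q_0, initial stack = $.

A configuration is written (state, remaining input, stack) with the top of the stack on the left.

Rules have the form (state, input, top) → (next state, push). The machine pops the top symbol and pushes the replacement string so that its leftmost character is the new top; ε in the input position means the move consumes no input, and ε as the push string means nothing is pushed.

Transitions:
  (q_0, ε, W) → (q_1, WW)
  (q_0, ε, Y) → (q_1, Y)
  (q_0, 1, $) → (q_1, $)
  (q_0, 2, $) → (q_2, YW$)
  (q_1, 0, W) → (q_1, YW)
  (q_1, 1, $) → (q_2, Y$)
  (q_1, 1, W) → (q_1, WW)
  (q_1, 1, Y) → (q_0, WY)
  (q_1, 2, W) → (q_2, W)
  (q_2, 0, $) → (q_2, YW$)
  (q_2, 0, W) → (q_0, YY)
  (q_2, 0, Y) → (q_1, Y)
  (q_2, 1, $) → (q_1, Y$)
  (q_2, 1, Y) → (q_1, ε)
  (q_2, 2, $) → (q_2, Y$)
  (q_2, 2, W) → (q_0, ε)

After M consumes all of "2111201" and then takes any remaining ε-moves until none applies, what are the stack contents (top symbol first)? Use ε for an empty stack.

(q_0, 2111201, $)
  read 2, top $: go to q_2, push YW$ → (q_2, 111201, YW$)
  read 1, top Y: go to q_1, push ε → (q_1, 11201, W$)
  read 1, top W: go to q_1, push WW → (q_1, 1201, WW$)
  read 1, top W: go to q_1, push WW → (q_1, 201, WWW$)
  read 2, top W: go to q_2, push W → (q_2, 01, WWW$)
  read 0, top W: go to q_0, push YY → (q_0, 1, YYWW$)
  ε-move, top Y: go to q_1, push Y → (q_1, 1, YYWW$)
  read 1, top Y: go to q_0, push WY → (q_0, ε, WYYWW$)
  ε-move, top W: go to q_1, push WW → (q_1, ε, WWYYWW$)
All input consumed in state q_1 with stack WWYYWW$.

WWYYWW$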